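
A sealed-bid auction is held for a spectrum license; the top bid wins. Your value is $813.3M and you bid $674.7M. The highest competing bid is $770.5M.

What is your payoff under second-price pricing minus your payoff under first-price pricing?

Your bid $674.7M is below $770.5M, so you lose under either rule.
Payoff is $0M in both cases; difference = $0M.

$0M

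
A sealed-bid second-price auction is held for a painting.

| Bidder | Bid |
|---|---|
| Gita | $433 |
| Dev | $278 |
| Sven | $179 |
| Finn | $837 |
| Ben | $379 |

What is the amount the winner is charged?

Highest bid: Finn at $837, so Finn wins.
Second-highest bid: Gita at $433 — that is the price the winner pays.

$433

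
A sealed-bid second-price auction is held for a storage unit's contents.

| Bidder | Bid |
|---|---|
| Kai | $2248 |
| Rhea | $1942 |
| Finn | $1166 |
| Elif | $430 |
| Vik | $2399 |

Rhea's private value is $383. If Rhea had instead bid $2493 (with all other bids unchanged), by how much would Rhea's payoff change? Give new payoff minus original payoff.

−$2016

The highest bid among the other bidders is $2399; Rhea's bid doesn't change that.
Original bid $1942: Rhea is not highest (top rival bid is $2399); payoff $0.
Alternative bid $2493: Rhea is highest, pays the top rival bid $2399; payoff $383 − $2399 = −$2016.
Change in payoff = −$2016 − ($0) = −$2016.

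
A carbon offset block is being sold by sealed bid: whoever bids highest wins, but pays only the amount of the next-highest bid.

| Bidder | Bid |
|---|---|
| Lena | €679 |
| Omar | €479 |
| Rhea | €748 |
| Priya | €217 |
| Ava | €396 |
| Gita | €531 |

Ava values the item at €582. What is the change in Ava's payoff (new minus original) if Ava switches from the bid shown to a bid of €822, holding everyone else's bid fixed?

−€166

The highest bid among the other bidders is €748; Ava's bid doesn't change that.
Original bid €396: Ava is not highest (top rival bid is €748); payoff €0.
Alternative bid €822: Ava is highest, pays the top rival bid €748; payoff €582 − €748 = −€166.
Change in payoff = −€166 − (€0) = −€166.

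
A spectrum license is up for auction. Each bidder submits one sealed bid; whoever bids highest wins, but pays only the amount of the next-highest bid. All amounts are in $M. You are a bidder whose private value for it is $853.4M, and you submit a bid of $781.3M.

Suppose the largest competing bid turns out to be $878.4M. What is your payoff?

$0M

Your bid $781.3M is below the highest competing bid $878.4M, so you lose.
A losing bidder pays nothing and receives nothing: payoff = $0M.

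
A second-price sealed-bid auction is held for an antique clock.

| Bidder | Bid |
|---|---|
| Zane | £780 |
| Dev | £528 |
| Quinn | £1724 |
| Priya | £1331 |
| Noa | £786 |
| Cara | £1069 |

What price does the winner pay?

Highest bid: Quinn at £1724, so Quinn wins.
Second-highest bid: Priya at £1331 — that is the price the winner pays.

£1331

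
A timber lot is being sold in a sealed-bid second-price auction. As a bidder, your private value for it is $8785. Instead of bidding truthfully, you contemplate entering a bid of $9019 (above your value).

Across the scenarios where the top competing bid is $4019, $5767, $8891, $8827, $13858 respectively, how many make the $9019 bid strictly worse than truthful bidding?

The deviation hurts exactly when the highest competing bid lies strictly between $8785 and $9019 — overbidding then wins at a price above your value.
$4019: below both → same outcome either way.
$5767: below both → same outcome either way.
$8891: inside the interval → strictly worse (loss $106).
$8827: inside the interval → strictly worse (loss $42).
$13858: above both → same outcome either way.
Count: 2.

2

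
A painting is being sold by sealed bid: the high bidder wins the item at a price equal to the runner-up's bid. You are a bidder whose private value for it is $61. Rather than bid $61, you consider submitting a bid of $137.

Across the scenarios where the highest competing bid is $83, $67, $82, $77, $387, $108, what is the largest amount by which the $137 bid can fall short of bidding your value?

$83: truthful gives $0, deviation gives −$22 → loss $22.
$67: truthful gives $0, deviation gives −$6 → loss $6.
$82: truthful gives $0, deviation gives −$21 → loss $21.
$77: truthful gives $0, deviation gives −$16 → loss $16.
$387: same outcome either way → loss $0.
$108: truthful gives $0, deviation gives −$47 → loss $47.
Maximum loss: $47.

$47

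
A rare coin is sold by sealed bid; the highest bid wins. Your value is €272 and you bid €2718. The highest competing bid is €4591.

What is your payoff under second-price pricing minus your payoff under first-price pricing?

Your bid €2718 is below €4591, so you lose under either rule.
Payoff is €0 in both cases; difference = €0.

€0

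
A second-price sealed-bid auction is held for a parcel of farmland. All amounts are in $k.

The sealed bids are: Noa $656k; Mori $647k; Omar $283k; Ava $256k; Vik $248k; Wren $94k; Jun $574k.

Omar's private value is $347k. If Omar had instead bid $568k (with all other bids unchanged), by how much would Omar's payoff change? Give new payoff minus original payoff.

The highest bid among the other bidders is $656k; Omar's bid doesn't change that.
Original bid $283k: Omar is not highest (top rival bid is $656k); payoff $0k.
Alternative bid $568k: Omar is not highest (top rival bid is $656k); payoff $0k.
Change in payoff = $0k − ($0k) = $0k.

$0k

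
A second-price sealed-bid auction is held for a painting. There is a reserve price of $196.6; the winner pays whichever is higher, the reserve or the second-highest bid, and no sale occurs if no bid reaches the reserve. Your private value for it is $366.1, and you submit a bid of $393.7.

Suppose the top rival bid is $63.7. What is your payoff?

Your bid $393.7 is the highest and exceeds the reserve.
Price = max(second-highest bid, reserve) = max($63.7, $196.6) = $196.6.
Payoff = $366.1 − $196.6 = $169.5.

$169.5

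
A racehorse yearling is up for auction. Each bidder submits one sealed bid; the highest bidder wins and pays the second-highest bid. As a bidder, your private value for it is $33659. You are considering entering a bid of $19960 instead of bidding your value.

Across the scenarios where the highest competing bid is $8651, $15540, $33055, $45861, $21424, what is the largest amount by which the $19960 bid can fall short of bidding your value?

$8651: same outcome either way → loss $0.
$15540: same outcome either way → loss $0.
$33055: truthful gives $604, deviation gives $0 → loss $604.
$45861: same outcome either way → loss $0.
$21424: truthful gives $12235, deviation gives $0 → loss $12235.
Maximum loss: $12235.

$12235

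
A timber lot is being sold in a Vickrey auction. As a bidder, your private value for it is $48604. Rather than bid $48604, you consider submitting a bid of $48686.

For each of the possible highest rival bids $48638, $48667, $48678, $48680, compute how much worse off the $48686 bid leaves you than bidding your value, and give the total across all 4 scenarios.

The deviation costs you only when the competing bid falls strictly between $48604 and $48686; elsewhere both bids give the same outcome.
$48638: truthful payoff $0, deviation payoff −$34 → loss $34.
$48667: truthful payoff $0, deviation payoff −$63 → loss $63.
$48678: truthful payoff $0, deviation payoff −$74 → loss $74.
$48680: truthful payoff $0, deviation payoff −$76 → loss $76.
Total loss = $34 + $63 + $74 + $76 = $247.

$247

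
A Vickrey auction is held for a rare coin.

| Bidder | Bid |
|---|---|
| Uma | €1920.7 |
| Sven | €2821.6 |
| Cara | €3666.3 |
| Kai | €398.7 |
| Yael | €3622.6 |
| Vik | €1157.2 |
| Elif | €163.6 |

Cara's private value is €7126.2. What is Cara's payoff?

Highest bid: Cara at €3666.3, so Cara wins.
Second-highest bid: Yael at €3622.6 — that is the price the winner pays.
Cara's payoff = value − price = €7126.2 − €3622.6 = €3503.6.

€3503.6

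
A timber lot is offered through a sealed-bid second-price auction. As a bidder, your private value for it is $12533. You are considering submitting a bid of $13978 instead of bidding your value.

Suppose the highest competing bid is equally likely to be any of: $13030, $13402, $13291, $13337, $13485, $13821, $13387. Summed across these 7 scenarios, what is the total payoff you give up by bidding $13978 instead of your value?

The deviation costs you only when the competing bid falls strictly between $12533 and $13978; elsewhere both bids give the same outcome.
$13030: truthful payoff $0, deviation payoff −$497 → loss $497.
$13402: truthful payoff $0, deviation payoff −$869 → loss $869.
$13291: truthful payoff $0, deviation payoff −$758 → loss $758.
$13337: truthful payoff $0, deviation payoff −$804 → loss $804.
$13485: truthful payoff $0, deviation payoff −$952 → loss $952.
$13821: truthful payoff $0, deviation payoff −$1288 → loss $1288.
$13387: truthful payoff $0, deviation payoff −$854 → loss $854.
Total loss = $497 + $869 + $758 + $804 + $952 + $1288 + $854 = $6022.

$6022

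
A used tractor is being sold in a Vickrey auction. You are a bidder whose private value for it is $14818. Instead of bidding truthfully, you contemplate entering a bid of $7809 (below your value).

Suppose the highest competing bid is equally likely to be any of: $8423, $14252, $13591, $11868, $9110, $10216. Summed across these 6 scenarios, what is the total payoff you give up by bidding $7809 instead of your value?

$21448

The deviation costs you only when the competing bid falls strictly between $7809 and $14818; elsewhere both bids give the same outcome.
$8423: truthful payoff $6395, deviation payoff $0 → loss $6395.
$14252: truthful payoff $566, deviation payoff $0 → loss $566.
$13591: truthful payoff $1227, deviation payoff $0 → loss $1227.
$11868: truthful payoff $2950, deviation payoff $0 → loss $2950.
$9110: truthful payoff $5708, deviation payoff $0 → loss $5708.
$10216: truthful payoff $4602, deviation payoff $0 → loss $4602.
Total loss = $6395 + $566 + $1227 + $2950 + $5708 + $4602 = $21448.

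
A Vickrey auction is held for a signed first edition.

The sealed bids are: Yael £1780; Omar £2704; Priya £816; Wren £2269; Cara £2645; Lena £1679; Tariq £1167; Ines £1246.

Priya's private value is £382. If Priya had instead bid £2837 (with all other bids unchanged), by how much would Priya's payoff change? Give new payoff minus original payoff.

−£2322

The highest bid among the other bidders is £2704; Priya's bid doesn't change that.
Original bid £816: Priya is not highest (top rival bid is £2704); payoff £0.
Alternative bid £2837: Priya is highest, pays the top rival bid £2704; payoff £382 − £2704 = −£2322.
Change in payoff = −£2322 − (£0) = −£2322.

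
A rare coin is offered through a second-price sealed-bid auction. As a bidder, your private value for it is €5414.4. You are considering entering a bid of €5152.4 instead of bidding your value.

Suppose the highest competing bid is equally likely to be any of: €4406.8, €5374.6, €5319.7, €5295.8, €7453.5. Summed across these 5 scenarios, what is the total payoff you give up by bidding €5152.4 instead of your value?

The deviation costs you only when the competing bid falls strictly between €5152.4 and €5414.4; elsewhere both bids give the same outcome.
€4406.8: outcomes coincide → loss €0.
€5374.6: truthful payoff €39.8, deviation payoff €0 → loss €39.8.
€5319.7: truthful payoff €94.7, deviation payoff €0 → loss €94.7.
€5295.8: truthful payoff €118.6, deviation payoff €0 → loss €118.6.
€7453.5: outcomes coincide → loss €0.
Total loss = €39.8 + €94.7 + €118.6 = €253.1.

€253.1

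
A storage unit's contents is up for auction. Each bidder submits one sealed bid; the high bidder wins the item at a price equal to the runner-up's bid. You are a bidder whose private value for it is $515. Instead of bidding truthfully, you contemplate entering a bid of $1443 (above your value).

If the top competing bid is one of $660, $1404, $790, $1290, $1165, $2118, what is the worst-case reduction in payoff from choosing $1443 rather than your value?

$660: truthful gives $0, deviation gives −$145 → loss $145.
$1404: truthful gives $0, deviation gives −$889 → loss $889.
$790: truthful gives $0, deviation gives −$275 → loss $275.
$1290: truthful gives $0, deviation gives −$775 → loss $775.
$1165: truthful gives $0, deviation gives −$650 → loss $650.
$2118: same outcome either way → loss $0.
Maximum loss: $889.

$889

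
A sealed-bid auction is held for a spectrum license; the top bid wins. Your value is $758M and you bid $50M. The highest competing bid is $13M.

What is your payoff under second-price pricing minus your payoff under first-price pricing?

You have the highest bid, so you win under either rule.
Second-price: pay $13M → payoff $745M.
First-price: pay your own bid $50M → payoff $708M.
Difference = $745M − ($708M) = $37M.

$37M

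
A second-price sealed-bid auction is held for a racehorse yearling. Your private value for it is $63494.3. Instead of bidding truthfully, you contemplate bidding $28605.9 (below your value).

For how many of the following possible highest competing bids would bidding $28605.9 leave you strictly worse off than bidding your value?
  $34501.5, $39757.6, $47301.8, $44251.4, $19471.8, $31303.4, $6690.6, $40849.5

6

The deviation hurts exactly when the highest competing bid lies strictly between $28605.9 and $63494.3 — underbidding then forfeits a profitable win.
$34501.5: inside the interval → strictly worse (loss $28992.8).
$39757.6: inside the interval → strictly worse (loss $23736.7).
$47301.8: inside the interval → strictly worse (loss $16192.5).
$44251.4: inside the interval → strictly worse (loss $19242.9).
$19471.8: below both → same outcome either way.
$31303.4: inside the interval → strictly worse (loss $32190.9).
$6690.6: below both → same outcome either way.
$40849.5: inside the interval → strictly worse (loss $22644.8).
Count: 6.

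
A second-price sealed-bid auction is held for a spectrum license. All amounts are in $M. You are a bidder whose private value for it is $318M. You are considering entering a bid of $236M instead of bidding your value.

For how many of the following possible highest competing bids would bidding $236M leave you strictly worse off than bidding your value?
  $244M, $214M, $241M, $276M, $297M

4

The deviation hurts exactly when the highest competing bid lies strictly between $236M and $318M — underbidding then forfeits a profitable win.
$244M: inside the interval → strictly worse (loss $74M).
$214M: below both → same outcome either way.
$241M: inside the interval → strictly worse (loss $77M).
$276M: inside the interval → strictly worse (loss $42M).
$297M: inside the interval → strictly worse (loss $21M).
Count: 4.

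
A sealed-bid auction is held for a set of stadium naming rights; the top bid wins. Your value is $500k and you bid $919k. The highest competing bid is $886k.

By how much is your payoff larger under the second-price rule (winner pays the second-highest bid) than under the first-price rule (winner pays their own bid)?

$33k

You have the highest bid, so you win under either rule.
Second-price: pay $886k → payoff −$386k.
First-price: pay your own bid $919k → payoff −$419k.
Difference = −$386k − (−$419k) = $33k.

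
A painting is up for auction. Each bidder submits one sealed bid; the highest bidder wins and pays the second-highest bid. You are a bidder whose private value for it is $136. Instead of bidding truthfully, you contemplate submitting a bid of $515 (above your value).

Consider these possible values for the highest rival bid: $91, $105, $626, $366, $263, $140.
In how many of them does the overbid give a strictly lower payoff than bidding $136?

The deviation hurts exactly when the highest competing bid lies strictly between $136 and $515 — overbidding then wins at a price above your value.
$91: below both → same outcome either way.
$105: below both → same outcome either way.
$626: above both → same outcome either way.
$366: inside the interval → strictly worse (loss $230).
$263: inside the interval → strictly worse (loss $127).
$140: inside the interval → strictly worse (loss $4).
Count: 3.

3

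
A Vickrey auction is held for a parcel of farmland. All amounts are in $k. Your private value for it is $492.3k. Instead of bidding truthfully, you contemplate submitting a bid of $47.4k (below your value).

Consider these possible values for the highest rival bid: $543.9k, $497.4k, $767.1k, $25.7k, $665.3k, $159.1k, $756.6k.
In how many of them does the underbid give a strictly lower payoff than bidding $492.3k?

The deviation hurts exactly when the highest competing bid lies strictly between $47.4k and $492.3k — underbidding then forfeits a profitable win.
$543.9k: above both → same outcome either way.
$497.4k: above both → same outcome either way.
$767.1k: above both → same outcome either way.
$25.7k: below both → same outcome either way.
$665.3k: above both → same outcome either way.
$159.1k: inside the interval → strictly worse (loss $333.2k).
$756.6k: above both → same outcome either way.
Count: 1.

1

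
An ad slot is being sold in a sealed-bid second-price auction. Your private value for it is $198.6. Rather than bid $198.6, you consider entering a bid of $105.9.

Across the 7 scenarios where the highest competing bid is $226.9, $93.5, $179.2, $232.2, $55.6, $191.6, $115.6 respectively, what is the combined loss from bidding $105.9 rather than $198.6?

The deviation costs you only when the competing bid falls strictly between $105.9 and $198.6; elsewhere both bids give the same outcome.
$226.9: outcomes coincide → loss $0.
$93.5: outcomes coincide → loss $0.
$179.2: truthful payoff $19.4, deviation payoff $0 → loss $19.4.
$232.2: outcomes coincide → loss $0.
$55.6: outcomes coincide → loss $0.
$191.6: truthful payoff $7, deviation payoff $0 → loss $7.
$115.6: truthful payoff $83, deviation payoff $0 → loss $83.
Total loss = $19.4 + $7 + $83 = $109.4.

$109.4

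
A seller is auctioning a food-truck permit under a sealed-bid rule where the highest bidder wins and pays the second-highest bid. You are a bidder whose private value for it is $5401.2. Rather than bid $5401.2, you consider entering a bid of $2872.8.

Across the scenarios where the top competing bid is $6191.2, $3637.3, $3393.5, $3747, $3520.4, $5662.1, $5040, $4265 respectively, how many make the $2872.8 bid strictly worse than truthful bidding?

6

The deviation hurts exactly when the highest competing bid lies strictly between $2872.8 and $5401.2 — underbidding then forfeits a profitable win.
$6191.2: above both → same outcome either way.
$3637.3: inside the interval → strictly worse (loss $1763.9).
$3393.5: inside the interval → strictly worse (loss $2007.7).
$3747: inside the interval → strictly worse (loss $1654.2).
$3520.4: inside the interval → strictly worse (loss $1880.8).
$5662.1: above both → same outcome either way.
$5040: inside the interval → strictly worse (loss $361.2).
$4265: inside the interval → strictly worse (loss $1136.2).
Count: 6.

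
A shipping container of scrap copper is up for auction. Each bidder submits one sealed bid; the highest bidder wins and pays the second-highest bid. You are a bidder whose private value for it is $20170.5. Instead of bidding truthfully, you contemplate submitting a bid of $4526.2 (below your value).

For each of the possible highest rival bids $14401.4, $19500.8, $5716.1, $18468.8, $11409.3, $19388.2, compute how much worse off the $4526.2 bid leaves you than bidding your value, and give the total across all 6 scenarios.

$32138.4

The deviation costs you only when the competing bid falls strictly between $4526.2 and $20170.5; elsewhere both bids give the same outcome.
$14401.4: truthful payoff $5769.1, deviation payoff $0 → loss $5769.1.
$19500.8: truthful payoff $669.7, deviation payoff $0 → loss $669.7.
$5716.1: truthful payoff $14454.4, deviation payoff $0 → loss $14454.4.
$18468.8: truthful payoff $1701.7, deviation payoff $0 → loss $1701.7.
$11409.3: truthful payoff $8761.2, deviation payoff $0 → loss $8761.2.
$19388.2: truthful payoff $782.3, deviation payoff $0 → loss $782.3.
Total loss = $5769.1 + $669.7 + $14454.4 + $1701.7 + $8761.2 + $782.3 = $32138.4.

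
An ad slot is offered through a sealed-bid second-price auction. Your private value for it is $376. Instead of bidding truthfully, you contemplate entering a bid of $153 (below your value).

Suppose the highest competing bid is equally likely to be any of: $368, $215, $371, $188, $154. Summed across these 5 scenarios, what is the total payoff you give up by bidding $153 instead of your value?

The deviation costs you only when the competing bid falls strictly between $153 and $376; elsewhere both bids give the same outcome.
$368: truthful payoff $8, deviation payoff $0 → loss $8.
$215: truthful payoff $161, deviation payoff $0 → loss $161.
$371: truthful payoff $5, deviation payoff $0 → loss $5.
$188: truthful payoff $188, deviation payoff $0 → loss $188.
$154: truthful payoff $222, deviation payoff $0 → loss $222.
Total loss = $8 + $161 + $5 + $188 + $222 = $584.

$584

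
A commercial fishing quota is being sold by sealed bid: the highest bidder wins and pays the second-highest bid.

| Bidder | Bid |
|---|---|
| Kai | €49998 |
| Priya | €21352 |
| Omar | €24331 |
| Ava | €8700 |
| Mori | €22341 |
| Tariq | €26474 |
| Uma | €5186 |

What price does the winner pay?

€26474

Highest bid: Kai at €49998, so Kai wins.
Second-highest bid: Tariq at €26474 — that is the price the winner pays.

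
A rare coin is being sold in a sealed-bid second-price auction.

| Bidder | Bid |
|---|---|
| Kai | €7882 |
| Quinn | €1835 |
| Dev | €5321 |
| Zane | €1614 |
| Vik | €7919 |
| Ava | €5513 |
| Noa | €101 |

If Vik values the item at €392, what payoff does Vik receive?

Highest bid: Vik at €7919, so Vik wins.
Second-highest bid: Kai at €7882 — that is the price the winner pays.
Vik's payoff = value − price = €392 − €7882 = −€7490.

−€7490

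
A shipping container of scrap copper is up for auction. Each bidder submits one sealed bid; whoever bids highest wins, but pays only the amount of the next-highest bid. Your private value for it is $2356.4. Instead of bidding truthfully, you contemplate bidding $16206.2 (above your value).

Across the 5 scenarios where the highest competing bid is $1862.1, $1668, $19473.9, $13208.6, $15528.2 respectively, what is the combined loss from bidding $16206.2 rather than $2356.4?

The deviation costs you only when the competing bid falls strictly between $2356.4 and $16206.2; elsewhere both bids give the same outcome.
$1862.1: outcomes coincide → loss $0.
$1668: outcomes coincide → loss $0.
$19473.9: outcomes coincide → loss $0.
$13208.6: truthful payoff $0, deviation payoff −$10852.2 → loss $10852.2.
$15528.2: truthful payoff $0, deviation payoff −$13171.8 → loss $13171.8.
Total loss = $10852.2 + $13171.8 = $24024.

$24024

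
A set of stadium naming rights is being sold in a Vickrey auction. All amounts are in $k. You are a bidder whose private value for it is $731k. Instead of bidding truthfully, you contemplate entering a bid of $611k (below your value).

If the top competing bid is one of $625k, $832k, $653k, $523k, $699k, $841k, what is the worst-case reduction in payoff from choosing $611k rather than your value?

$106k

$625k: truthful gives $106k, deviation gives $0k → loss $106k.
$832k: same outcome either way → loss $0k.
$653k: truthful gives $78k, deviation gives $0k → loss $78k.
$523k: same outcome either way → loss $0k.
$699k: truthful gives $32k, deviation gives $0k → loss $32k.
$841k: same outcome either way → loss $0k.
Maximum loss: $106k.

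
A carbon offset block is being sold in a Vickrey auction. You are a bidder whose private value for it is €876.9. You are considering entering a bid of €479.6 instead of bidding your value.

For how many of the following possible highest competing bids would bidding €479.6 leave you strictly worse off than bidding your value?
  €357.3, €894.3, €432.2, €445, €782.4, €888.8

1

The deviation hurts exactly when the highest competing bid lies strictly between €479.6 and €876.9 — underbidding then forfeits a profitable win.
€357.3: below both → same outcome either way.
€894.3: above both → same outcome either way.
€432.2: below both → same outcome either way.
€445: below both → same outcome either way.
€782.4: inside the interval → strictly worse (loss €94.5).
€888.8: above both → same outcome either way.
Count: 1.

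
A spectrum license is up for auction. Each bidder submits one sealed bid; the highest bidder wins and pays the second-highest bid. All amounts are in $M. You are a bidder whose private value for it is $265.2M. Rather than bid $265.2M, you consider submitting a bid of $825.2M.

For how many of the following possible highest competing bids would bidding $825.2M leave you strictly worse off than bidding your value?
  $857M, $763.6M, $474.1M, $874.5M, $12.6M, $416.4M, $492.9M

4

The deviation hurts exactly when the highest competing bid lies strictly between $265.2M and $825.2M — overbidding then wins at a price above your value.
$857M: above both → same outcome either way.
$763.6M: inside the interval → strictly worse (loss $498.4M).
$474.1M: inside the interval → strictly worse (loss $208.9M).
$874.5M: above both → same outcome either way.
$12.6M: below both → same outcome either way.
$416.4M: inside the interval → strictly worse (loss $151.2M).
$492.9M: inside the interval → strictly worse (loss $227.7M).
Count: 4.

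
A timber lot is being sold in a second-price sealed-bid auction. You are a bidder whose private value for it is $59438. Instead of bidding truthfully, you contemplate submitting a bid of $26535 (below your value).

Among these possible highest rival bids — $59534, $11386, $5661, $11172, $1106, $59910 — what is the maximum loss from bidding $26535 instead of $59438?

$59534: same outcome either way → loss $0.
$11386: same outcome either way → loss $0.
$5661: same outcome either way → loss $0.
$11172: same outcome either way → loss $0.
$1106: same outcome either way → loss $0.
$59910: same outcome either way → loss $0.
Maximum loss: $0.

$0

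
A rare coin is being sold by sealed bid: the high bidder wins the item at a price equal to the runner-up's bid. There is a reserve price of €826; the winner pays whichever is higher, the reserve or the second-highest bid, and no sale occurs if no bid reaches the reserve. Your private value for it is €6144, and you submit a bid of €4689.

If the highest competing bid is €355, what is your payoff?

Your bid €4689 is the highest and exceeds the reserve.
Price = max(second-highest bid, reserve) = max(€355, €826) = €826.
Payoff = €6144 − €826 = €5318.

€5318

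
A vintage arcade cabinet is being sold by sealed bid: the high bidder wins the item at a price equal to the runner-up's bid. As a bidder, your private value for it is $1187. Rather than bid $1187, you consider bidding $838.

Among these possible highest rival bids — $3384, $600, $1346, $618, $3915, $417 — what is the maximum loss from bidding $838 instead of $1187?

$3384: same outcome either way → loss $0.
$600: same outcome either way → loss $0.
$1346: same outcome either way → loss $0.
$618: same outcome either way → loss $0.
$3915: same outcome either way → loss $0.
$417: same outcome either way → loss $0.
Maximum loss: $0.

$0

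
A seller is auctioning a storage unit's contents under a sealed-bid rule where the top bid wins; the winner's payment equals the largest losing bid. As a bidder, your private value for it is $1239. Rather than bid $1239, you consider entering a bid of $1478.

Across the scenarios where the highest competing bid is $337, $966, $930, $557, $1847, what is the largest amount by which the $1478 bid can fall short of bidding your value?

$0

$337: same outcome either way → loss $0.
$966: same outcome either way → loss $0.
$930: same outcome either way → loss $0.
$557: same outcome either way → loss $0.
$1847: same outcome either way → loss $0.
Maximum loss: $0.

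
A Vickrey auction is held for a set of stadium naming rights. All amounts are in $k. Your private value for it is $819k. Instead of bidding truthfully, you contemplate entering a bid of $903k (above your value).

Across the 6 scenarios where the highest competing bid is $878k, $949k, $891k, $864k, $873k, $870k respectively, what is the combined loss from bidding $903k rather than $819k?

The deviation costs you only when the competing bid falls strictly between $819k and $903k; elsewhere both bids give the same outcome.
$878k: truthful payoff $0k, deviation payoff −$59k → loss $59k.
$949k: outcomes coincide → loss $0k.
$891k: truthful payoff $0k, deviation payoff −$72k → loss $72k.
$864k: truthful payoff $0k, deviation payoff −$45k → loss $45k.
$873k: truthful payoff $0k, deviation payoff −$54k → loss $54k.
$870k: truthful payoff $0k, deviation payoff −$51k → loss $51k.
Total loss = $59k + $72k + $45k + $54k + $51k = $281k.

$281k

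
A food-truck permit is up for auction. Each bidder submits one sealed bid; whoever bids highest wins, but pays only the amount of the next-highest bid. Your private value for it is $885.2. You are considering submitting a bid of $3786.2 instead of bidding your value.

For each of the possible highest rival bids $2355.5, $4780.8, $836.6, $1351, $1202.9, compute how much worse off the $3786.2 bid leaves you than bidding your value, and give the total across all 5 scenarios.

The deviation costs you only when the competing bid falls strictly between $885.2 and $3786.2; elsewhere both bids give the same outcome.
$2355.5: truthful payoff $0, deviation payoff −$1470.3 → loss $1470.3.
$4780.8: outcomes coincide → loss $0.
$836.6: outcomes coincide → loss $0.
$1351: truthful payoff $0, deviation payoff −$465.8 → loss $465.8.
$1202.9: truthful payoff $0, deviation payoff −$317.7 → loss $317.7.
Total loss = $1470.3 + $465.8 + $317.7 = $2253.8.

$2253.8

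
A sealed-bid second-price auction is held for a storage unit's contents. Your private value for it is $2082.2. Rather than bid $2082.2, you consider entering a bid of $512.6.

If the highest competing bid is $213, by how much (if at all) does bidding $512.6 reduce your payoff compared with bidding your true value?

$0

Bidding your value $2082.2: you win (since $2082.2 > $213) and pay $213. Payoff $1869.2.
Bidding $512.6: you win and pay $213. Payoff $2082.2 − $213 = $1869.2.
Difference = $1869.2 − $1869.2 = $0; both bids lead to the same outcome because the competing bid is below both your value and your alternative bid.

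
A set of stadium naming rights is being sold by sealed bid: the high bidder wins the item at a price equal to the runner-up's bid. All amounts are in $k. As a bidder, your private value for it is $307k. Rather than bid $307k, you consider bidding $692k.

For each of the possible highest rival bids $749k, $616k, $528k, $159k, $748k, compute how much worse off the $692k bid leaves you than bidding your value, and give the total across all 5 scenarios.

$530k

The deviation costs you only when the competing bid falls strictly between $307k and $692k; elsewhere both bids give the same outcome.
$749k: outcomes coincide → loss $0k.
$616k: truthful payoff $0k, deviation payoff −$309k → loss $309k.
$528k: truthful payoff $0k, deviation payoff −$221k → loss $221k.
$159k: outcomes coincide → loss $0k.
$748k: outcomes coincide → loss $0k.
Total loss = $309k + $221k = $530k.
In a second-price auction your bid sets only whether you win, not what you pay, so bidding your true value is weakly dominant.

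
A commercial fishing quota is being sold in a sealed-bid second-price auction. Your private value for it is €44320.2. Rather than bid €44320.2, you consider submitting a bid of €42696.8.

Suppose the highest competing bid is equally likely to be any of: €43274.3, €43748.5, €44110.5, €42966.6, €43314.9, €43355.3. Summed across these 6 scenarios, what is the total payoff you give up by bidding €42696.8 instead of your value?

€5151.1

The deviation costs you only when the competing bid falls strictly between €42696.8 and €44320.2; elsewhere both bids give the same outcome.
€43274.3: truthful payoff €1045.9, deviation payoff €0 → loss €1045.9.
€43748.5: truthful payoff €571.7, deviation payoff €0 → loss €571.7.
€44110.5: truthful payoff €209.7, deviation payoff €0 → loss €209.7.
€42966.6: truthful payoff €1353.6, deviation payoff €0 → loss €1353.6.
€43314.9: truthful payoff €1005.3, deviation payoff €0 → loss €1005.3.
€43355.3: truthful payoff €964.9, deviation payoff €0 → loss €964.9.
Total loss = €1045.9 + €571.7 + €209.7 + €1353.6 + €1005.3 + €964.9 = €5151.1.
Because the price is fixed by the runner-up's bid, deviating from your value can only change a good outcome into a bad one — never the reverse.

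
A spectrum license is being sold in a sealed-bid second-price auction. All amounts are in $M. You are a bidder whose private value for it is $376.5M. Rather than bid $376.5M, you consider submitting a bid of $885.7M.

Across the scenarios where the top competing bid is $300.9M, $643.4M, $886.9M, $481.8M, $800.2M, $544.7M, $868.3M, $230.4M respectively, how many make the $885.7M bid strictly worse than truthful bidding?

The deviation hurts exactly when the highest competing bid lies strictly between $376.5M and $885.7M — overbidding then wins at a price above your value.
$300.9M: below both → same outcome either way.
$643.4M: inside the interval → strictly worse (loss $266.9M).
$886.9M: above both → same outcome either way.
$481.8M: inside the interval → strictly worse (loss $105.3M).
$800.2M: inside the interval → strictly worse (loss $423.7M).
$544.7M: inside the interval → strictly worse (loss $168.2M).
$868.3M: inside the interval → strictly worse (loss $491.8M).
$230.4M: below both → same outcome either way.
Count: 5.

5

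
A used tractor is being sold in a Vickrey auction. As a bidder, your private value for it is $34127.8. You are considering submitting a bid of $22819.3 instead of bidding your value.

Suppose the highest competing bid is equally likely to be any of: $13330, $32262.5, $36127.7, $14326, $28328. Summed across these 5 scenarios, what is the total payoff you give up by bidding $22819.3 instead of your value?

$7665.1

The deviation costs you only when the competing bid falls strictly between $22819.3 and $34127.8; elsewhere both bids give the same outcome.
$13330: outcomes coincide → loss $0.
$32262.5: truthful payoff $1865.3, deviation payoff $0 → loss $1865.3.
$36127.7: outcomes coincide → loss $0.
$14326: outcomes coincide → loss $0.
$28328: truthful payoff $5799.8, deviation payoff $0 → loss $5799.8.
Total loss = $1865.3 + $5799.8 = $7665.1.
Truthful bidding weakly dominates here: raising your bid can only win items priced above your value, and lowering it can only forfeit items priced below.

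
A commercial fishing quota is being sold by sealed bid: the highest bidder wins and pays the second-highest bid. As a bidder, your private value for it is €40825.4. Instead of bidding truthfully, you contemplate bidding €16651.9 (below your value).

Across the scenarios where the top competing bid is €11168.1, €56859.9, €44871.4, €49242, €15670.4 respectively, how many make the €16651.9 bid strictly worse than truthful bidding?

The deviation hurts exactly when the highest competing bid lies strictly between €16651.9 and €40825.4 — underbidding then forfeits a profitable win.
€11168.1: below both → same outcome either way.
€56859.9: above both → same outcome either way.
€44871.4: above both → same outcome either way.
€49242: above both → same outcome either way.
€15670.4: below both → same outcome either way.
Count: 0.

0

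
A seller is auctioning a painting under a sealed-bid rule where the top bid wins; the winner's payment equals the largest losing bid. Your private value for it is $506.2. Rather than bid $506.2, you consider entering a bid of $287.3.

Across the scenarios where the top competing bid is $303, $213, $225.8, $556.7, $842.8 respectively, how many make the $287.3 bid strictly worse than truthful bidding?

The deviation hurts exactly when the highest competing bid lies strictly between $287.3 and $506.2 — underbidding then forfeits a profitable win.
$303: inside the interval → strictly worse (loss $203.2).
$213: below both → same outcome either way.
$225.8: below both → same outcome either way.
$556.7: above both → same outcome either way.
$842.8: above both → same outcome either way.
Count: 1.

1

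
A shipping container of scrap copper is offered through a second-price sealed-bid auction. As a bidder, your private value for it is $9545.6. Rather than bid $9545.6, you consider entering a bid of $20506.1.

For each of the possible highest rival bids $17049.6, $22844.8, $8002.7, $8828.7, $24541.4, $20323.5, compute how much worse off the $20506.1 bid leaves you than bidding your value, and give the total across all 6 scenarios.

The deviation costs you only when the competing bid falls strictly between $9545.6 and $20506.1; elsewhere both bids give the same outcome.
$17049.6: truthful payoff $0, deviation payoff −$7504 → loss $7504.
$22844.8: outcomes coincide → loss $0.
$8002.7: outcomes coincide → loss $0.
$8828.7: outcomes coincide → loss $0.
$24541.4: outcomes coincide → loss $0.
$20323.5: truthful payoff $0, deviation payoff −$10777.9 → loss $10777.9.
Total loss = $7504 + $10777.9 = $18281.9.

$18281.9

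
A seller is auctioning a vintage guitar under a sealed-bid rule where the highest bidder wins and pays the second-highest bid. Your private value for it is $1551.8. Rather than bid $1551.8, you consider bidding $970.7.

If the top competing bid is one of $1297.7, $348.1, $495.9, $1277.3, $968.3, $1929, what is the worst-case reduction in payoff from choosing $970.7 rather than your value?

$274.5

$1297.7: truthful gives $254.1, deviation gives $0 → loss $254.1.
$348.1: same outcome either way → loss $0.
$495.9: same outcome either way → loss $0.
$1277.3: truthful gives $274.5, deviation gives $0 → loss $274.5.
$968.3: same outcome either way → loss $0.
$1929: same outcome either way → loss $0.
Maximum loss: $274.5.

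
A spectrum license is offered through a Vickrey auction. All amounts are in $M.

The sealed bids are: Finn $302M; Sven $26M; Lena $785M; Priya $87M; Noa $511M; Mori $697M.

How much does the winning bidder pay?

Highest bid: Lena at $785M, so Lena wins.
Second-highest bid: Mori at $697M — that is the price the winner pays.

$697M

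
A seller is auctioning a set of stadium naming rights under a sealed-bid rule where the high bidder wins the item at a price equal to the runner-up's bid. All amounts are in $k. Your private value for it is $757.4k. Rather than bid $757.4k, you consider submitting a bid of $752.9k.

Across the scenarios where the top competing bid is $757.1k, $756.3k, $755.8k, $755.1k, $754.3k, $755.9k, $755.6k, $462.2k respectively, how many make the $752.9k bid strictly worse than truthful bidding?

7

The deviation hurts exactly when the highest competing bid lies strictly between $752.9k and $757.4k — underbidding then forfeits a profitable win.
$757.1k: inside the interval → strictly worse (loss $0.3k).
$756.3k: inside the interval → strictly worse (loss $1.1k).
$755.8k: inside the interval → strictly worse (loss $1.6k).
$755.1k: inside the interval → strictly worse (loss $2.3k).
$754.3k: inside the interval → strictly worse (loss $3.1k).
$755.9k: inside the interval → strictly worse (loss $1.5k).
$755.6k: inside the interval → strictly worse (loss $1.8k).
$462.2k: below both → same outcome either way.
Count: 7.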